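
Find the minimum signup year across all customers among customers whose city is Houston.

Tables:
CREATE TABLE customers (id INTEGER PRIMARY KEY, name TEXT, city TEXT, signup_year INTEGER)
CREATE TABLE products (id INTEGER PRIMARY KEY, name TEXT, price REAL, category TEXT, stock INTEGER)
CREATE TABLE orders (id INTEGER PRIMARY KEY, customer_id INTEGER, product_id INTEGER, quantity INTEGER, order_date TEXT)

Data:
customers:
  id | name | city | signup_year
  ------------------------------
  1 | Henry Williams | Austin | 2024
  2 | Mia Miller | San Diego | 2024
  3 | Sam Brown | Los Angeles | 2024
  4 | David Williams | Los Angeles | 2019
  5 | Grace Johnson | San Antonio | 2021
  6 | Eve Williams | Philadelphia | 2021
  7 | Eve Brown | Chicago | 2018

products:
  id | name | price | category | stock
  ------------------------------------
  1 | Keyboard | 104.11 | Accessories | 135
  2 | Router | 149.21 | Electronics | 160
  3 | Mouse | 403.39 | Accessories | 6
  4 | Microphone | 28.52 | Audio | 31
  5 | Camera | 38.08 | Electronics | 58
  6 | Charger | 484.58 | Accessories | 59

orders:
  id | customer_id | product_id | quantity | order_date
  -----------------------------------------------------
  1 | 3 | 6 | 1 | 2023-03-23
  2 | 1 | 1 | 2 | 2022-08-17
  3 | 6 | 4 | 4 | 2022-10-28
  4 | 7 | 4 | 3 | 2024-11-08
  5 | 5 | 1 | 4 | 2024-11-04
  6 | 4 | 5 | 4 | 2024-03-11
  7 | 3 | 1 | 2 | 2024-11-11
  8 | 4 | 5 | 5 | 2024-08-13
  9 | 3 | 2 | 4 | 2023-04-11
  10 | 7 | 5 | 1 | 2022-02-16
SELECT MIN(signup_year) FROM customers WHERE city = 'Houston'

Execution result:
NULL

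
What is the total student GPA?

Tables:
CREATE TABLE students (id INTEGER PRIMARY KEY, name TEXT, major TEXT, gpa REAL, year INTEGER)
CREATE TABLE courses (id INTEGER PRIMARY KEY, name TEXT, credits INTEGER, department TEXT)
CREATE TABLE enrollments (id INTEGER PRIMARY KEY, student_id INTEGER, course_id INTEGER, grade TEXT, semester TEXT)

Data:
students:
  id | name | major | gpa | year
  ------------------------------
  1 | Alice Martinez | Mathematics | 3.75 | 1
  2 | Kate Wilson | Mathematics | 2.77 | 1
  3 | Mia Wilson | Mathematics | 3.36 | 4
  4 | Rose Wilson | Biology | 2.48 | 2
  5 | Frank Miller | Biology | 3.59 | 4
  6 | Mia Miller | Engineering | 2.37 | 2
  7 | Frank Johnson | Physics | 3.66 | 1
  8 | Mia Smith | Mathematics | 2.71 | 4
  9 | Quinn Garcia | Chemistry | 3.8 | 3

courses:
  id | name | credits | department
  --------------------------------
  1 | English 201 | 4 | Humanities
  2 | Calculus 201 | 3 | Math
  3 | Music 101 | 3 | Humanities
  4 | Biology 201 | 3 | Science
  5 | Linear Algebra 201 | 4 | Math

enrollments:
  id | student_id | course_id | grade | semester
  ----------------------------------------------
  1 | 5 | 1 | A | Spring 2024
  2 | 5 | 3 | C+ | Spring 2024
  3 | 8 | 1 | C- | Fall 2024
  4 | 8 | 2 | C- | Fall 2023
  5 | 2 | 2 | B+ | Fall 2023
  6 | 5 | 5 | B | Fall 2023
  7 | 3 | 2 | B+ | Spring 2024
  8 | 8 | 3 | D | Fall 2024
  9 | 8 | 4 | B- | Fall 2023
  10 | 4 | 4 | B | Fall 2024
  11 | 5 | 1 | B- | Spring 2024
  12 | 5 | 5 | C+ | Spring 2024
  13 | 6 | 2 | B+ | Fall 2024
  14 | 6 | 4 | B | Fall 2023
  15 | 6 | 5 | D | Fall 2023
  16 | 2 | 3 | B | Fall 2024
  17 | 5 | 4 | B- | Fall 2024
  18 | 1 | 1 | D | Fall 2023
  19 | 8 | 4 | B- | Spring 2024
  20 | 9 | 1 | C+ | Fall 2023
SELECT SUM(gpa) FROM students

Execution result:
28.49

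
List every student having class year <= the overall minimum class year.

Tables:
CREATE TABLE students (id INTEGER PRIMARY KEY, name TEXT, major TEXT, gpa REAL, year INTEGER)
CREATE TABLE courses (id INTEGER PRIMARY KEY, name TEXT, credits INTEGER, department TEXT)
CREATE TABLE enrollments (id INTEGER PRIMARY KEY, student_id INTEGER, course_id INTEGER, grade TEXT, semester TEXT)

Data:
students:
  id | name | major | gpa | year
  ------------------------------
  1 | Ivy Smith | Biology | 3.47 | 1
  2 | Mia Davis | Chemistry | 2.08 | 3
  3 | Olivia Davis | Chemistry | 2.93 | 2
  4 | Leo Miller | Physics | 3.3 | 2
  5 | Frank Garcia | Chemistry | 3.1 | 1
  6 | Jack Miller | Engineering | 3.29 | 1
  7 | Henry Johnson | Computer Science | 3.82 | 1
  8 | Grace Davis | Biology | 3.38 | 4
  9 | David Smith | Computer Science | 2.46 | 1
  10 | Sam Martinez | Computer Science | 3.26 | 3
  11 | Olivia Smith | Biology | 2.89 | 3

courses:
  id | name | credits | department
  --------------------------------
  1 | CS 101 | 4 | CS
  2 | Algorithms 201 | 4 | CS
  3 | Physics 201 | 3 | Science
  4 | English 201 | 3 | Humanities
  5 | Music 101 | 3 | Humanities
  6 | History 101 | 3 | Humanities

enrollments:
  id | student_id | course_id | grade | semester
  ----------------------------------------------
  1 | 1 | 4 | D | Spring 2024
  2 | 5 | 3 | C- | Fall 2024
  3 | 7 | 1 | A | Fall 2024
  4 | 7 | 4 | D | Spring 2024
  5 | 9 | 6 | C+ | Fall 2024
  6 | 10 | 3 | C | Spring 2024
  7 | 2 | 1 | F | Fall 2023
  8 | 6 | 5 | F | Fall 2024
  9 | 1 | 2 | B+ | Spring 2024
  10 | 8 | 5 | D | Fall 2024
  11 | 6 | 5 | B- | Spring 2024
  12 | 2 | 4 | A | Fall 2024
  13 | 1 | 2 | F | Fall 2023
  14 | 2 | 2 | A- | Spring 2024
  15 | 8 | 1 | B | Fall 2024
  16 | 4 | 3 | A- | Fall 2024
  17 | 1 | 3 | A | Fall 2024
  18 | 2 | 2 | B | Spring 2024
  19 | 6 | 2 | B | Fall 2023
SELECT name, year FROM students WHERE year <= (SELECT MIN(year) FROM students)

Execution result:
name | year
Ivy Smith | 1
Frank Garcia | 1
Jack Miller | 1
Henry Johnson | 1
David Smith | 1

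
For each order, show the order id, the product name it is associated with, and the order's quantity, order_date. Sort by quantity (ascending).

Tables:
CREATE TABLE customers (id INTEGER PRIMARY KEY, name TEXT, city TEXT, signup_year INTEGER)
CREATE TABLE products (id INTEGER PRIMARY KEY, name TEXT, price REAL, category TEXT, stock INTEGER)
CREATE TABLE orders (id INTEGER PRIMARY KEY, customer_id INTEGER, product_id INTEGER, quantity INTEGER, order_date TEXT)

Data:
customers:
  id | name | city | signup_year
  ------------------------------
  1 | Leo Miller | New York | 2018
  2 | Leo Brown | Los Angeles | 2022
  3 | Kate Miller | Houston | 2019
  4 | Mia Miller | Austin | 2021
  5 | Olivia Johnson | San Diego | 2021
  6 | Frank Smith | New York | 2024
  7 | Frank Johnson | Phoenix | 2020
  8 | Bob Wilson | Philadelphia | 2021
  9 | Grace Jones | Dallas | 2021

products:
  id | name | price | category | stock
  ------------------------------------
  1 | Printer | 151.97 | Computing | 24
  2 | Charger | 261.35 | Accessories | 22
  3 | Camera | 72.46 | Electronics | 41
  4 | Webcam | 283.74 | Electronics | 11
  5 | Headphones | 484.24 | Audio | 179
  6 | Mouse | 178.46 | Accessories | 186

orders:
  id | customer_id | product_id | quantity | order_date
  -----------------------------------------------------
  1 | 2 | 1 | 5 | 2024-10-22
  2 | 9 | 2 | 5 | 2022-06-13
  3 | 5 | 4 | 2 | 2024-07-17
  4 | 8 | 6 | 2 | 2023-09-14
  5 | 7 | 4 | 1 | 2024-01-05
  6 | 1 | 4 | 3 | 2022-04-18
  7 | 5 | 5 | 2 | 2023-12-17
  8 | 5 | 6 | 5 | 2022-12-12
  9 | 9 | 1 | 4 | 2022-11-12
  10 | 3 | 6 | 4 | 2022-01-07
SELECT c.id, p.name AS product, c.quantity, c.order_date FROM orders c JOIN products p ON c.product_id = p.id ORDER BY c.quantity ASC

Execution result:
id | product | quantity | order_date
5 | Webcam | 1 | 2024-01-05
3 | Webcam | 2 | 2024-07-17
4 | Mouse | 2 | 2023-09-14
7 | Headphones | 2 | 2023-12-17
6 | Webcam | 3 | 2022-04-18
9 | Printer | 4 | 2022-11-12
10 | Mouse | 4 | 2022-01-07
1 | Printer | 5 | 2024-10-22
2 | Charger | 5 | 2022-06-13
8 | Mouse | 5 | 2022-12-12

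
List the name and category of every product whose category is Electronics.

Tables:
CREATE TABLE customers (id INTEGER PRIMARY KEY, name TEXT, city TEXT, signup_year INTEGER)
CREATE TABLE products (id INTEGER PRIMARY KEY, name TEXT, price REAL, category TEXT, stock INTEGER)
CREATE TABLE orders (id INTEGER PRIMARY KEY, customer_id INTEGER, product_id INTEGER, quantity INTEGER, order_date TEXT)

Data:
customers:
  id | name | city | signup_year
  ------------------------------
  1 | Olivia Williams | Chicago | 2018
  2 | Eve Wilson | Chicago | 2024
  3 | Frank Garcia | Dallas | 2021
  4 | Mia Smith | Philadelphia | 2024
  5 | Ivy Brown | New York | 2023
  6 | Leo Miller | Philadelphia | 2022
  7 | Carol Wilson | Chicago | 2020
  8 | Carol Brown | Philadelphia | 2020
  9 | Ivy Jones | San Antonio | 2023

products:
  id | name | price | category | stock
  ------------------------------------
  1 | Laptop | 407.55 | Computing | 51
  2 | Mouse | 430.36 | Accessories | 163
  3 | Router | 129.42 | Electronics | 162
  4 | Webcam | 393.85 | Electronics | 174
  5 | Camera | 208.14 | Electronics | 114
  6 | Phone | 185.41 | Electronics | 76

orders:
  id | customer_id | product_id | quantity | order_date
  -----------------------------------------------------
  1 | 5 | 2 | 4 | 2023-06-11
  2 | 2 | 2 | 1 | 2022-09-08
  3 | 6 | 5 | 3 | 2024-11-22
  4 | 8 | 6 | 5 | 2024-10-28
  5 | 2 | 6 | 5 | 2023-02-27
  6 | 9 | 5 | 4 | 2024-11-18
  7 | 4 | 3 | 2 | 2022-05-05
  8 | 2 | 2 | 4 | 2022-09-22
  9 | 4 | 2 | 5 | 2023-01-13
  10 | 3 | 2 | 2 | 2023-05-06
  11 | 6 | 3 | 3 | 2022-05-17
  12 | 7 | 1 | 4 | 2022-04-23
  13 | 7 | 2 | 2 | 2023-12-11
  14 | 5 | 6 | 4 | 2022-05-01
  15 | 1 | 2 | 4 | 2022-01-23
SELECT name, category FROM products WHERE category = 'Electronics'

Execution result:
name | category
Router | Electronics
Webcam | Electronics
Camera | Electronics
Phone | Electronics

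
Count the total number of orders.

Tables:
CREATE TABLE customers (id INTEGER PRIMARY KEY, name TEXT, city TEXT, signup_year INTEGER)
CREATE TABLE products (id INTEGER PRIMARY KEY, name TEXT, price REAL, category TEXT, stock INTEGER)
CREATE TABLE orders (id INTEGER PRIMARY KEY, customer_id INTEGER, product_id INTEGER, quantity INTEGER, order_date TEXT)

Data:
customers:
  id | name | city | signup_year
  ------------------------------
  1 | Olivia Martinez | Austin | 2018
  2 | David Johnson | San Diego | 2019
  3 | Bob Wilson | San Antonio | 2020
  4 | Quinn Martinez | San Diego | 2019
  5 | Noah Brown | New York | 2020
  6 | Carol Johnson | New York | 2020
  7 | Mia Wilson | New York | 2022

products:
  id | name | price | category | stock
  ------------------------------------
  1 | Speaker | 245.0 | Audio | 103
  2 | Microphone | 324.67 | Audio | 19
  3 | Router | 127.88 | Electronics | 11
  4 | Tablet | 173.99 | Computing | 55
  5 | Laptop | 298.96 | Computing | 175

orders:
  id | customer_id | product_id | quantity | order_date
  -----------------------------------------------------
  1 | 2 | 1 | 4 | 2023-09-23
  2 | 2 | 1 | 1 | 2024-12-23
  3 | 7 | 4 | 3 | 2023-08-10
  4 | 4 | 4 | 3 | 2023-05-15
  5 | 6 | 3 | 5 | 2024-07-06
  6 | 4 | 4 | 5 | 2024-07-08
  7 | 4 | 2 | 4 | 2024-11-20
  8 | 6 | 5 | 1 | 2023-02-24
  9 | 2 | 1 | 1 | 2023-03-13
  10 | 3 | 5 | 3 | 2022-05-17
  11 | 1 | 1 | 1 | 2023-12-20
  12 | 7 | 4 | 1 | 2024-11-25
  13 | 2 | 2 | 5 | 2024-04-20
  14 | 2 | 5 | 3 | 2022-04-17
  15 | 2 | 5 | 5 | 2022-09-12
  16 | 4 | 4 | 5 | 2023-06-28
SELECT COUNT(*) FROM orders

Execution result:
16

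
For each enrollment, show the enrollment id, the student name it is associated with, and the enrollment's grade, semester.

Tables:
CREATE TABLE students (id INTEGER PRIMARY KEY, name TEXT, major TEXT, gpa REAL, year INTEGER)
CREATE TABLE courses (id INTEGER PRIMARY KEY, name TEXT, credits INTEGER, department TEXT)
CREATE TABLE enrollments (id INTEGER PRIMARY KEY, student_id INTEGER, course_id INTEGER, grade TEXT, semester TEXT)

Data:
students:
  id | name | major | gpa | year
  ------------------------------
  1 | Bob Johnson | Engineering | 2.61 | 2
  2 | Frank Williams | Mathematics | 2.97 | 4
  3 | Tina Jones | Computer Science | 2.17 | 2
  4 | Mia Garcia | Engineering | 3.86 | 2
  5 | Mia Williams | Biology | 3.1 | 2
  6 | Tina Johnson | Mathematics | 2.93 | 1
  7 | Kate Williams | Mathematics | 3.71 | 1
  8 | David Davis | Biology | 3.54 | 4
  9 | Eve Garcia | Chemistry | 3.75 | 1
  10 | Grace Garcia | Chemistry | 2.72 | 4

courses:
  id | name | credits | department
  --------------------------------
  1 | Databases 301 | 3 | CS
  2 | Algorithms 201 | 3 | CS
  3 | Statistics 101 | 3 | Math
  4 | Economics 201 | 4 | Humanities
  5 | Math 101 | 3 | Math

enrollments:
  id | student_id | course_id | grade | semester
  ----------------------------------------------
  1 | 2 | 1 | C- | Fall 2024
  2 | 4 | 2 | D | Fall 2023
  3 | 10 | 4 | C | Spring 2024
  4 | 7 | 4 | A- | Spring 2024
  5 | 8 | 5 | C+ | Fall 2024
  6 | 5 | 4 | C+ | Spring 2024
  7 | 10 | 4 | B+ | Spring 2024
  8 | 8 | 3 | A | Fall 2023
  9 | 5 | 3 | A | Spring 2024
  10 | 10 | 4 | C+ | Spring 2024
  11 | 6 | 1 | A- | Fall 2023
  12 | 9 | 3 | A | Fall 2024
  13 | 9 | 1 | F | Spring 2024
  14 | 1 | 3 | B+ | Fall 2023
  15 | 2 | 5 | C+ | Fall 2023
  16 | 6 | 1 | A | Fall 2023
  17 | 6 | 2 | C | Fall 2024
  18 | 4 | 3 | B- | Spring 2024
SELECT c.id, p.name AS student, c.grade, c.semester FROM enrollments c JOIN students p ON c.student_id = p.id

Execution result:
id | student | grade | semester
1 | Frank Williams | C- | Fall 2024
2 | Mia Garcia | D | Fall 2023
3 | Grace Garcia | C | Spring 2024
4 | Kate Williams | A- | Spring 2024
5 | David Davis | C+ | Fall 2024
6 | Mia Williams | C+ | Spring 2024
7 | Grace Garcia | B+ | Spring 2024
8 | David Davis | A | Fall 2023
9 | Mia Williams | A | Spring 2024
10 | Grace Garcia | C+ | Spring 2024
11 | Tina Johnson | A- | Fall 2023
12 | Eve Garcia | A | Fall 2024
13 | Eve Garcia | F | Spring 2024
14 | Bob Johnson | B+ | Fall 2023
15 | Frank Williams | C+ | Fall 2023
16 | Tina Johnson | A | Fall 2023
17 | Tina Johnson | C | Fall 2024
18 | Mia Garcia | B- | Spring 2024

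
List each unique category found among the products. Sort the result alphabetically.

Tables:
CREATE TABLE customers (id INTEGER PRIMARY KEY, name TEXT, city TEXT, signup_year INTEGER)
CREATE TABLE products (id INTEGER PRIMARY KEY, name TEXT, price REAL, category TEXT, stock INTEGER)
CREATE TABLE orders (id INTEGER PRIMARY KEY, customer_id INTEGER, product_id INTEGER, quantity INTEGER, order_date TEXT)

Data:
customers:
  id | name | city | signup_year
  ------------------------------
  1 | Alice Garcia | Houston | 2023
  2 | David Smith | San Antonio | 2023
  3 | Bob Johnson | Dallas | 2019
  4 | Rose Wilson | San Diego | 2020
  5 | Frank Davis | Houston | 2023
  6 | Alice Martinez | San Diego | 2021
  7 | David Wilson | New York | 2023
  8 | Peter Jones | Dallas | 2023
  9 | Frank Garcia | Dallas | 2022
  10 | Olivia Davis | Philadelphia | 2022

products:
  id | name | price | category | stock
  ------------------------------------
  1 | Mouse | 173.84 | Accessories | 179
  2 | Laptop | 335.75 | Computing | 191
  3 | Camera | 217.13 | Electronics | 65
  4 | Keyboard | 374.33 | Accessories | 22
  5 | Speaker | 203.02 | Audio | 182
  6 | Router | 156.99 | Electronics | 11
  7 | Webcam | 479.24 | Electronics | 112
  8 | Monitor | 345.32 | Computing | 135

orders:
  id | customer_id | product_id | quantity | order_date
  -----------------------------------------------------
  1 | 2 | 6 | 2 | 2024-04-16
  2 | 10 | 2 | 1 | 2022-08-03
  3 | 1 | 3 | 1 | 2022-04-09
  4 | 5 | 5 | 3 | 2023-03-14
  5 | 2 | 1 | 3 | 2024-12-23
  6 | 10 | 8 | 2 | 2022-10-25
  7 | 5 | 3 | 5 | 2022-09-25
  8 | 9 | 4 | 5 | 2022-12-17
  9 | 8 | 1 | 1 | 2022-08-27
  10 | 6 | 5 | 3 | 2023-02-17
SELECT DISTINCT category FROM products ORDER BY category

Execution result:
category
Accessories
Audio
Computing
Electronics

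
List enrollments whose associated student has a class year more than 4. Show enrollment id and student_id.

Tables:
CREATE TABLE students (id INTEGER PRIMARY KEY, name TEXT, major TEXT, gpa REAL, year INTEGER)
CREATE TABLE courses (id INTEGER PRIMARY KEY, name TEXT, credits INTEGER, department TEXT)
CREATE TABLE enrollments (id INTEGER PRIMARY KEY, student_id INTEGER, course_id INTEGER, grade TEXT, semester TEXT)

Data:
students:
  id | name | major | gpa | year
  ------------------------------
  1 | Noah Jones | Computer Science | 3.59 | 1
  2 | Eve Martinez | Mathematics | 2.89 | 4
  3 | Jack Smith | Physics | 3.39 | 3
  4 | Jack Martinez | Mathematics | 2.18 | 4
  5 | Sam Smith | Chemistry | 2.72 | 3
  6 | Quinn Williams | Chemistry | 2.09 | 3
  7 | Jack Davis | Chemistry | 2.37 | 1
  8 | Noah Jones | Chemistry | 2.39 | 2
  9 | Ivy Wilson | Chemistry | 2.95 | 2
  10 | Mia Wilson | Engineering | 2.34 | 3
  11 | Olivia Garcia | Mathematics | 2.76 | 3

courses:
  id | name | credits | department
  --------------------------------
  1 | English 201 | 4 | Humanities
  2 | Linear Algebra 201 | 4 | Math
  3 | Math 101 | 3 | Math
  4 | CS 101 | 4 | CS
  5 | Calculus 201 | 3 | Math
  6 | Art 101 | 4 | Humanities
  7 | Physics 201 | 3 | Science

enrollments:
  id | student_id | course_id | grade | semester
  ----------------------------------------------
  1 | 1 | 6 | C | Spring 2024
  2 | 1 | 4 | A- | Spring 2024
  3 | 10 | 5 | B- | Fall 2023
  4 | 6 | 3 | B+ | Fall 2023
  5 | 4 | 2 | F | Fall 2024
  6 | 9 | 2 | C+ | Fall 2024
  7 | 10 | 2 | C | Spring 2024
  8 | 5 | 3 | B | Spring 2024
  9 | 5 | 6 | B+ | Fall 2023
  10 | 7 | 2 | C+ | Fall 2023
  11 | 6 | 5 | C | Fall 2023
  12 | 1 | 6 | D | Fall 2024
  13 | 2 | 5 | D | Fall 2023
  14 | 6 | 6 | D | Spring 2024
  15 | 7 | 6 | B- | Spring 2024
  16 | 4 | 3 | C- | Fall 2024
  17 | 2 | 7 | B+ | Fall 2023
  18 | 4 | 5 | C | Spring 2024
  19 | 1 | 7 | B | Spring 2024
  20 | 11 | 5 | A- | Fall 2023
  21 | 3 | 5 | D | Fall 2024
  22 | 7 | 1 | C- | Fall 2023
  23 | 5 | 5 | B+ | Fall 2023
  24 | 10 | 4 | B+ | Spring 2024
SELECT id, student_id FROM enrollments WHERE student_id IN (SELECT id FROM students WHERE year > 4)

Execution result:
(no rows)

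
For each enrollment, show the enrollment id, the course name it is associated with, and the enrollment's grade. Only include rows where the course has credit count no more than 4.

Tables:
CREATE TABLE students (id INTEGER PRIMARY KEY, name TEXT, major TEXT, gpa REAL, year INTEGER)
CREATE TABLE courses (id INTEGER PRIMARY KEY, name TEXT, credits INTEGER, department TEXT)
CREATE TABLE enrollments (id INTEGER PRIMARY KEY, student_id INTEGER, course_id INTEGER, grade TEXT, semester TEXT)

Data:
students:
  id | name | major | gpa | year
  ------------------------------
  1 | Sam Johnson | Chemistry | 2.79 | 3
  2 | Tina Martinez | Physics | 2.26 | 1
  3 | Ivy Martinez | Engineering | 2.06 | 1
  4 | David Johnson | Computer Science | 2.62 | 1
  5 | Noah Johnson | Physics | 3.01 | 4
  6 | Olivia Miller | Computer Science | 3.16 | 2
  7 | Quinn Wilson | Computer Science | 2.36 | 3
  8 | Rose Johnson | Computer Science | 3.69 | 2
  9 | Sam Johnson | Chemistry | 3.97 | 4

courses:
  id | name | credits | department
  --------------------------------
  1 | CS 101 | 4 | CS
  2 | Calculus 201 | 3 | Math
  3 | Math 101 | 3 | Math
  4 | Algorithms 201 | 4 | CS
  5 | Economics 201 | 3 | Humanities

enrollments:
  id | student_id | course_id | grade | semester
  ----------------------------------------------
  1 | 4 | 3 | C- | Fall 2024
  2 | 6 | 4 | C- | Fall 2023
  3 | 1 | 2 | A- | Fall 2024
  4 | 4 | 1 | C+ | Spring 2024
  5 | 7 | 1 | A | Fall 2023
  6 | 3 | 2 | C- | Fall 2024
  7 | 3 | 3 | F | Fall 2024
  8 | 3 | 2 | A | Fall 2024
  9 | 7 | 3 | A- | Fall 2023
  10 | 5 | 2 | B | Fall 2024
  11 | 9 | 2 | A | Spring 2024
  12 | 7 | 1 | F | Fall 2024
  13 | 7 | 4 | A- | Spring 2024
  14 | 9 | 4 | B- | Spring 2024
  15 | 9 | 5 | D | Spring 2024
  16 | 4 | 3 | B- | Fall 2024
SELECT c.id, p.name AS course, c.grade FROM enrollments c JOIN courses p ON c.course_id = p.id WHERE p.credits <= 4

Execution result:
id | course | grade
1 | Math 101 | C-
2 | Algorithms 201 | C-
3 | Calculus 201 | A-
4 | CS 101 | C+
5 | CS 101 | A
6 | Calculus 201 | C-
7 | Math 101 | F
8 | Calculus 201 | A
9 | Math 101 | A-
10 | Calculus 201 | B
11 | Calculus 201 | A
12 | CS 101 | F
13 | Algorithms 201 | A-
14 | Algorithms 201 | B-
15 | Economics 201 | D
16 | Math 101 | B-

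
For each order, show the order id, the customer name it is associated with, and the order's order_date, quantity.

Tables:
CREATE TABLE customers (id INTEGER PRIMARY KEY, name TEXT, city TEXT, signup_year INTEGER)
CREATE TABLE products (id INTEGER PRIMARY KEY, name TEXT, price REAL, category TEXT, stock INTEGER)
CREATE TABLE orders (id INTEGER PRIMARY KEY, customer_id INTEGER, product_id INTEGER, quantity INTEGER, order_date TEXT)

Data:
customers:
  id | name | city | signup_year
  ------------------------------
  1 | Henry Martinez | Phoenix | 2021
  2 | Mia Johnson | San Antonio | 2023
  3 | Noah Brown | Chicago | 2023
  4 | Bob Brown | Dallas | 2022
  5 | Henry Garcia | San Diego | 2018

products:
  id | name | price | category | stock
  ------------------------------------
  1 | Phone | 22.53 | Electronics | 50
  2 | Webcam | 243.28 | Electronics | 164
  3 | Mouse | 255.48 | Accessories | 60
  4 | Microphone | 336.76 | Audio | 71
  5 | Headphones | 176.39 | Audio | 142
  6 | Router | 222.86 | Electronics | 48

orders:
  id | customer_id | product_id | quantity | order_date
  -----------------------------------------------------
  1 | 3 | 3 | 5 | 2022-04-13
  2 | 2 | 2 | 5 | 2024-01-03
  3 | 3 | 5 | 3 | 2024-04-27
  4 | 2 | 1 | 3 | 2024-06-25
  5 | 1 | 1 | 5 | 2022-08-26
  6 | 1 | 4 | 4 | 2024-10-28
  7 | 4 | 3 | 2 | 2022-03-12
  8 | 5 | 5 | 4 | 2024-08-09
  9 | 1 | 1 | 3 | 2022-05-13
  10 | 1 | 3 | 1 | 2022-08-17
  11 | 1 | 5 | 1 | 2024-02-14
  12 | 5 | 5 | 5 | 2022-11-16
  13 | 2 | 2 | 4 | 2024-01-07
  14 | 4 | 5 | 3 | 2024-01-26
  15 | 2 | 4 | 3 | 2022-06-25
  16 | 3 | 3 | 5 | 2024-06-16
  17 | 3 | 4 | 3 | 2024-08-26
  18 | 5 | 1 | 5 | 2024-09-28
SELECT c.id, p.name AS customer, c.order_date, c.quantity FROM orders c JOIN customers p ON c.customer_id = p.id

Execution result:
id | customer | order_date | quantity
1 | Noah Brown | 2022-04-13 | 5
2 | Mia Johnson | 2024-01-03 | 5
3 | Noah Brown | 2024-04-27 | 3
4 | Mia Johnson | 2024-06-25 | 3
5 | Henry Martinez | 2022-08-26 | 5
6 | Henry Martinez | 2024-10-28 | 4
7 | Bob Brown | 2022-03-12 | 2
8 | Henry Garcia | 2024-08-09 | 4
9 | Henry Martinez | 2022-05-13 | 3
10 | Henry Martinez | 2022-08-17 | 1
11 | Henry Martinez | 2024-02-14 | 1
12 | Henry Garcia | 2022-11-16 | 5
13 | Mia Johnson | 2024-01-07 | 4
14 | Bob Brown | 2024-01-26 | 3
15 | Mia Johnson | 2022-06-25 | 3
16 | Noah Brown | 2024-06-16 | 5
17 | Noah Brown | 2024-08-26 | 3
18 | Henry Garcia | 2024-09-28 | 5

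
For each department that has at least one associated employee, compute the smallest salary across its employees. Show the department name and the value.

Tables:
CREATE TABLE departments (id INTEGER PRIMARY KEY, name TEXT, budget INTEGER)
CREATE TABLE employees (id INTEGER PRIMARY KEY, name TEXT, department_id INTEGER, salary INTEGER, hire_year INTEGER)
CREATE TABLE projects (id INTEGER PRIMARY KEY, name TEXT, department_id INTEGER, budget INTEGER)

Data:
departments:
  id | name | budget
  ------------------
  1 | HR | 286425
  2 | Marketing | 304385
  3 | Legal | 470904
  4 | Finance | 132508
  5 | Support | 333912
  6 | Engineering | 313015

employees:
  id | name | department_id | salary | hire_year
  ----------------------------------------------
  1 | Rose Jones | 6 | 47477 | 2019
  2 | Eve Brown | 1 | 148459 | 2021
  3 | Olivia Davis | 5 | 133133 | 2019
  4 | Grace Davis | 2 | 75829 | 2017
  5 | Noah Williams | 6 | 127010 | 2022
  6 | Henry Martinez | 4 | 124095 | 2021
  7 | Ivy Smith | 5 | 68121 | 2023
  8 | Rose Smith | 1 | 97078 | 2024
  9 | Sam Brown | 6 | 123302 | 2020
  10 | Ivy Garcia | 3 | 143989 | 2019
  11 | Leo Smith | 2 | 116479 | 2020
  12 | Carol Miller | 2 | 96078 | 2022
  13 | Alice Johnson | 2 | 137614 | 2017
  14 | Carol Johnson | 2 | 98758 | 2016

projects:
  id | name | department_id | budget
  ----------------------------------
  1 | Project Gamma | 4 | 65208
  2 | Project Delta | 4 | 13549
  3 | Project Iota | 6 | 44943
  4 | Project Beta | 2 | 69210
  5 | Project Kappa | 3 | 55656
SELECT p.name, MIN(c.salary) AS min_salary FROM employees c JOIN departments p ON c.department_id = p.id GROUP BY p.id, p.name

Execution result:
name | min_salary
HR | 97078
Marketing | 75829
Legal | 143989
Finance | 124095
Support | 68121
Engineering | 47477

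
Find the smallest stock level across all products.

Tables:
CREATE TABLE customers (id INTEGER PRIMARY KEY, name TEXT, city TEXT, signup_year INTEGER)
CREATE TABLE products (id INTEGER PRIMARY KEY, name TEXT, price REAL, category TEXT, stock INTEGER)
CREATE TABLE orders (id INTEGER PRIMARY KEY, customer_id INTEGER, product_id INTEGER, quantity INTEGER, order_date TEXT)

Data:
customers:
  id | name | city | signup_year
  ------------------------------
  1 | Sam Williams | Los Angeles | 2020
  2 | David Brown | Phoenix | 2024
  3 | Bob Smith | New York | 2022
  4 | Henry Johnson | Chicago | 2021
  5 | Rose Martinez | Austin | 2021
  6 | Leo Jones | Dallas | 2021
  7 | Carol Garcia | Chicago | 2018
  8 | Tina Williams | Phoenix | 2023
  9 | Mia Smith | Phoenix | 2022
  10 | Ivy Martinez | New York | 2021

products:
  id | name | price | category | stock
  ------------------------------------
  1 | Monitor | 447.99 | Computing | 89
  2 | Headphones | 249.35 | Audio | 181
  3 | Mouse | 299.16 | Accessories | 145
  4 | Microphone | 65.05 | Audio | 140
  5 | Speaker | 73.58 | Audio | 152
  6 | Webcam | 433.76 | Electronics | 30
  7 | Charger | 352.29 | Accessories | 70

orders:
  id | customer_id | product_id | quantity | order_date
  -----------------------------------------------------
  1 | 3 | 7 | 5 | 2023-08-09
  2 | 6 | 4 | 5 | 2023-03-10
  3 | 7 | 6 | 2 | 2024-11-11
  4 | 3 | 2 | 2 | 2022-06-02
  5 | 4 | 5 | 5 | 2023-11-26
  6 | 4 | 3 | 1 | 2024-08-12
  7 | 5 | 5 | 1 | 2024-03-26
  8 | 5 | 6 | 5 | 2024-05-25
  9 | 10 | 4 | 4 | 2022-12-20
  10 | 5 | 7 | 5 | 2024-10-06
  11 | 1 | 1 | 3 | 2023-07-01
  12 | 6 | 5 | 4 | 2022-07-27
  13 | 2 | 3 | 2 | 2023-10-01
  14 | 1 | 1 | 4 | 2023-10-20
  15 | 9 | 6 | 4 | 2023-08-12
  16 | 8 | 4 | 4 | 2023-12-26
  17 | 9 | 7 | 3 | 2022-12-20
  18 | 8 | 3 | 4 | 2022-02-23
SELECT MIN(stock) FROM products

Execution result:
30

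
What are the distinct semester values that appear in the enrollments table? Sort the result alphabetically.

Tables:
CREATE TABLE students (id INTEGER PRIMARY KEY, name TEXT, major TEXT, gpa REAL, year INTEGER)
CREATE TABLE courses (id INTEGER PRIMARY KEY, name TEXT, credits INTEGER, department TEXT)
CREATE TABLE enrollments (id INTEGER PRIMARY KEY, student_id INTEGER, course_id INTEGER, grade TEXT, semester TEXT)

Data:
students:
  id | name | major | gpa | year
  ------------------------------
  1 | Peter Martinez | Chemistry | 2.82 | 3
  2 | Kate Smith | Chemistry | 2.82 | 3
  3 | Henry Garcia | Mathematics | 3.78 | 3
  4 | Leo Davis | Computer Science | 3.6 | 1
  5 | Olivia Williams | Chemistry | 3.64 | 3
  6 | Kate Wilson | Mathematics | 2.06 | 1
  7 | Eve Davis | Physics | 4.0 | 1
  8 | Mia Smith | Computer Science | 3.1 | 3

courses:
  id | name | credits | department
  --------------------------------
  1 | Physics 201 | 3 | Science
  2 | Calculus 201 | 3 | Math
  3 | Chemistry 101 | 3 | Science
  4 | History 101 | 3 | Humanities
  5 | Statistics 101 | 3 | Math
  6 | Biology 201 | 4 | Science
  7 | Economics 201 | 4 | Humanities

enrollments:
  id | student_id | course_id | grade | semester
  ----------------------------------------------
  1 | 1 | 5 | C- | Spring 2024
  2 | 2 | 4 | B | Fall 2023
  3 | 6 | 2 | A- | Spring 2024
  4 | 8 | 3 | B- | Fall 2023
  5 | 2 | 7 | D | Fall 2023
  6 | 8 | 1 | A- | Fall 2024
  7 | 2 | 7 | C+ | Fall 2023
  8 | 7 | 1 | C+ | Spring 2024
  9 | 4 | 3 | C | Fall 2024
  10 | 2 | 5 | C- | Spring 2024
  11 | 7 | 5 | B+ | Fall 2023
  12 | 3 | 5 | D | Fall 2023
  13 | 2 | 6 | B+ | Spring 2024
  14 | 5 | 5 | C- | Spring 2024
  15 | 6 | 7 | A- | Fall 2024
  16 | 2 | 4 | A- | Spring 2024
SELECT DISTINCT semester FROM enrollments ORDER BY semester

Execution result:
semester
Fall 2023
Fall 2024
Spring 2024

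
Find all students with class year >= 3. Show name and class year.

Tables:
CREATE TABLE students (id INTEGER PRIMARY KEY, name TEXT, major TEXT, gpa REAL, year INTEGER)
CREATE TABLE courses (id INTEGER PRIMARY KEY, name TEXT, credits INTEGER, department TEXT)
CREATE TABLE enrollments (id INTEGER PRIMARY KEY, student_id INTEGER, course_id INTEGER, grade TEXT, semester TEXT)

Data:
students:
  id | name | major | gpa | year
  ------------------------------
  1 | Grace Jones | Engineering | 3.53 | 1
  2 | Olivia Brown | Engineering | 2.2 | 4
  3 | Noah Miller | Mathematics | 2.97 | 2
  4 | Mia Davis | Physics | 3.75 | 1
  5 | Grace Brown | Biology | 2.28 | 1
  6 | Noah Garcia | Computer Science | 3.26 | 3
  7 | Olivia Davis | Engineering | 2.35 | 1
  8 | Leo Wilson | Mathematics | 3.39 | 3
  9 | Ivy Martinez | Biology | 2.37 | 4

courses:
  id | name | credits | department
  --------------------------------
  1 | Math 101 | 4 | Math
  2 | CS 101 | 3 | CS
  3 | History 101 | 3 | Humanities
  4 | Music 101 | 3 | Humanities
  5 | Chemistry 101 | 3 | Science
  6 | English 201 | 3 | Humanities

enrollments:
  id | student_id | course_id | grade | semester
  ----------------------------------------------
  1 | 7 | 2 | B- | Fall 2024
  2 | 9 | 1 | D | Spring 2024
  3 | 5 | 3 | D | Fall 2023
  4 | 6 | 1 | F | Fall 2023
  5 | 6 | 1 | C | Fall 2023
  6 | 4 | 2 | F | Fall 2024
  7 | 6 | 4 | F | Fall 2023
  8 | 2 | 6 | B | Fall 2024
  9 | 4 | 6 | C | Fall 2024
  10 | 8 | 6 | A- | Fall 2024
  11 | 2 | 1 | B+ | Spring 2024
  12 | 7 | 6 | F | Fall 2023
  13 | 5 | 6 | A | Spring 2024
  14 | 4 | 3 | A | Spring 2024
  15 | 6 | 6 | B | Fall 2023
SELECT name, year FROM students WHERE year >= 3

Execution result:
name | year
Olivia Brown | 4
Noah Garcia | 3
Leo Wilson | 3
Ivy Martinez | 4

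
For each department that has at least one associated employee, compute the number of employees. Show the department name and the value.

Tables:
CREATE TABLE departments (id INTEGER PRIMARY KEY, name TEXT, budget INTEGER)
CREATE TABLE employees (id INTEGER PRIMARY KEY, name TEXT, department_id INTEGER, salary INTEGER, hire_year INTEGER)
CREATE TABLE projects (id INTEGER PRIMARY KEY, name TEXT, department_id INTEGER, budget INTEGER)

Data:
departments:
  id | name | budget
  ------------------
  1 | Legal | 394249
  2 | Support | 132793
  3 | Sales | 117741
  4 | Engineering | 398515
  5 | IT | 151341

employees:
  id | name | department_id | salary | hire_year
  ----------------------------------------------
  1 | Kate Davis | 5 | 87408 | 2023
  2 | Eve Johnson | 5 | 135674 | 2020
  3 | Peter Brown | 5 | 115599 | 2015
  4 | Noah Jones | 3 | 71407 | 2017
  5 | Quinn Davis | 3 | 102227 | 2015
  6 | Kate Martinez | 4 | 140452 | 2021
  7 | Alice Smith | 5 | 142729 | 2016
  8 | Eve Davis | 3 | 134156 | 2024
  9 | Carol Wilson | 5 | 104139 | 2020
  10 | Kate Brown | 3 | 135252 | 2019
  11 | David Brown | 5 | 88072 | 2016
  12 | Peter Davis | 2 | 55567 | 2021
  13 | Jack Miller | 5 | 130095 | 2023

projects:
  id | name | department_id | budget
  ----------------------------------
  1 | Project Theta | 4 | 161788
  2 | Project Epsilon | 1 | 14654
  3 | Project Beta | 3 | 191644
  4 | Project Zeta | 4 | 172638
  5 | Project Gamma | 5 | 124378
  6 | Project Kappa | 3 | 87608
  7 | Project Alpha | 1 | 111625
SELECT p.name, COUNT(*) AS n FROM employees c JOIN departments p ON c.department_id = p.id GROUP BY p.id, p.name

Execution result:
name | n
Support | 1
Sales | 4
Engineering | 1
IT | 7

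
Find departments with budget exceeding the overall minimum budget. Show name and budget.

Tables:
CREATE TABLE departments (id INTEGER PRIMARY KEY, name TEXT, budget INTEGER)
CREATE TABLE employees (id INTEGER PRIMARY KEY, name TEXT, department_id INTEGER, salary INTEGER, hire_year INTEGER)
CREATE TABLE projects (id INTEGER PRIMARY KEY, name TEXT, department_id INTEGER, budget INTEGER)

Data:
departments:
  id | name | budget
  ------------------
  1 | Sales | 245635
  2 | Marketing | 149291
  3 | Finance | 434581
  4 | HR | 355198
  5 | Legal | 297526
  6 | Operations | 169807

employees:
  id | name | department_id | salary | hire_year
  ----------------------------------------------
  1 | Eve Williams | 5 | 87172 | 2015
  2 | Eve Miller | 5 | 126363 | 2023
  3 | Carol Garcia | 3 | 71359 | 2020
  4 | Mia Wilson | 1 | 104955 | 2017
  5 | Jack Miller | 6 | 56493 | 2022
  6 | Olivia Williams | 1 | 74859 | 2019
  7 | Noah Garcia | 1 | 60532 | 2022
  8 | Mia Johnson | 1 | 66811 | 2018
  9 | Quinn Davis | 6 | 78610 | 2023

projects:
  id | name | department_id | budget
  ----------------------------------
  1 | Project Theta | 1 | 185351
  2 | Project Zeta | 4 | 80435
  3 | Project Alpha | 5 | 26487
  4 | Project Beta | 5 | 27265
SELECT name, budget FROM departments WHERE budget > (SELECT MIN(budget) FROM departments)

Execution result:
name | budget
Sales | 245635
Finance | 434581
HR | 355198
Legal | 297526
Operations | 169807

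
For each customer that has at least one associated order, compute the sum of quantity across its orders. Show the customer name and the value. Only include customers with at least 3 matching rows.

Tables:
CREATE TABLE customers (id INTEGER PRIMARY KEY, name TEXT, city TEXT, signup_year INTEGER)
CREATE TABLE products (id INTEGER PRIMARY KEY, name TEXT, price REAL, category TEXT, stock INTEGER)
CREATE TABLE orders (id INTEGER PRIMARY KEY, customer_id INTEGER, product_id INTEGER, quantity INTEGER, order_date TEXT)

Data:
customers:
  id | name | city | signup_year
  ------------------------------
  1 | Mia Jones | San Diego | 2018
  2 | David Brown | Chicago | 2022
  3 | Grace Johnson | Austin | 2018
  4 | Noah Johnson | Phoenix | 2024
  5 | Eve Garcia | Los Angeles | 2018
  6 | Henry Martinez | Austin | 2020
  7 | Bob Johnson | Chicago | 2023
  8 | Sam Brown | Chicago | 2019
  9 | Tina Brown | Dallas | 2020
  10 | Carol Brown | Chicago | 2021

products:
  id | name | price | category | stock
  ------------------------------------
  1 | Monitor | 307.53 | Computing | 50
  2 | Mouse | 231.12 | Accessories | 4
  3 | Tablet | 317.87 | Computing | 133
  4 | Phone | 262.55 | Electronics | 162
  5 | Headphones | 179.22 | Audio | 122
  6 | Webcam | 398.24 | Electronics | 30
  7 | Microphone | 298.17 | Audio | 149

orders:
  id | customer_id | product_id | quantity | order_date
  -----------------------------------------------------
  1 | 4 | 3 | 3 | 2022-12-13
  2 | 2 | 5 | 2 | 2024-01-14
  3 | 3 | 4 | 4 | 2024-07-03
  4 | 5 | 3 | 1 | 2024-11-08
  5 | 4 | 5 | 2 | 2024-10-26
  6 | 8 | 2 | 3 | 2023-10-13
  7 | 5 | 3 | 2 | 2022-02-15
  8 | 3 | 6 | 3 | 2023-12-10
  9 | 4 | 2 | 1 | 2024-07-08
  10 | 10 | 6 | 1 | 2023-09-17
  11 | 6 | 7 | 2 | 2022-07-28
SELECT p.name, SUM(c.quantity) AS sum_quantity FROM orders c JOIN customers p ON c.customer_id = p.id GROUP BY p.id, p.name HAVING COUNT(*) >= 3

Execution result:
name | sum_quantity
Noah Johnson | 6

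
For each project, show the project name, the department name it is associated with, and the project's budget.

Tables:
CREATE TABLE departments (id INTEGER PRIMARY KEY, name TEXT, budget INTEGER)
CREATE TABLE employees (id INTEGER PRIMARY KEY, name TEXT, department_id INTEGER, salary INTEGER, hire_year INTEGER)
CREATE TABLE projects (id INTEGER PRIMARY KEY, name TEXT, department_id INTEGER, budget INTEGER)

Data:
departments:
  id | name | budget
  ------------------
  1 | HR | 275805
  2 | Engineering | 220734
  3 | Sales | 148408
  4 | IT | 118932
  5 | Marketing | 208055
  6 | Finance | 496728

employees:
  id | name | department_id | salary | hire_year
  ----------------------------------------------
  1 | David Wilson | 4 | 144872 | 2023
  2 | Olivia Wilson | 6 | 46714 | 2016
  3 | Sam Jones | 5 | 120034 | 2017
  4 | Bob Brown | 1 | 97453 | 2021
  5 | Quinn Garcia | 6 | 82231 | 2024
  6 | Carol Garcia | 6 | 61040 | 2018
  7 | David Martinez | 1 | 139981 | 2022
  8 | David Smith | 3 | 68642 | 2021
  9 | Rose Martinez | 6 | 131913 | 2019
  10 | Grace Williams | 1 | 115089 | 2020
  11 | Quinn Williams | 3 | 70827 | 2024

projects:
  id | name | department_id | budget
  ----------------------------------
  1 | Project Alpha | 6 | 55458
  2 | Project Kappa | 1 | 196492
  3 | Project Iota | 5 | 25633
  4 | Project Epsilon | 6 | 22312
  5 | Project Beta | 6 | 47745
SELECT c.name, p.name AS department, c.budget FROM projects c JOIN departments p ON c.department_id = p.id

Execution result:
name | department | budget
Project Alpha | Finance | 55458
Project Kappa | HR | 196492
Project Iota | Marketing | 25633
Project Epsilon | Finance | 22312
Project Beta | Finance | 47745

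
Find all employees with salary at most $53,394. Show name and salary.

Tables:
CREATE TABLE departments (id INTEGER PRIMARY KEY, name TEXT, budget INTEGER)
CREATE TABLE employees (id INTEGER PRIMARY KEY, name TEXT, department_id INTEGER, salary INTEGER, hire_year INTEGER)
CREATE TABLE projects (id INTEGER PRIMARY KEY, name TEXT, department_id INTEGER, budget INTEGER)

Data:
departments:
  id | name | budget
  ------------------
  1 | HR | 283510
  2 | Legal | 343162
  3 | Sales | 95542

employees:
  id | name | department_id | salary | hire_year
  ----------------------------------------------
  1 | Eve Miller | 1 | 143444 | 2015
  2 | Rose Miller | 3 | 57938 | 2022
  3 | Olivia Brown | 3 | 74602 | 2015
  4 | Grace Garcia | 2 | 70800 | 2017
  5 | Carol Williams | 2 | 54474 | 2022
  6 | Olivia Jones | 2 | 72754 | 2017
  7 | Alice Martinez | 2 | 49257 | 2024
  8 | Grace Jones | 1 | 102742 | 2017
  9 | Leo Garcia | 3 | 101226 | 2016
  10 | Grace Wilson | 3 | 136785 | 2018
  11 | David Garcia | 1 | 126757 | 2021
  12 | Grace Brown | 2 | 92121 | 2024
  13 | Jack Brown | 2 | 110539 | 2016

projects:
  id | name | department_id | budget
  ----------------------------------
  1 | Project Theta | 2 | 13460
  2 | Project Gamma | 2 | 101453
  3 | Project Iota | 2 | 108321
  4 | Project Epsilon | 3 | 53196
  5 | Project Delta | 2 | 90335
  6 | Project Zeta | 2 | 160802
SELECT name, salary FROM employees WHERE salary <= 53394

Execution result:
name | salary
Alice Martinez | 49257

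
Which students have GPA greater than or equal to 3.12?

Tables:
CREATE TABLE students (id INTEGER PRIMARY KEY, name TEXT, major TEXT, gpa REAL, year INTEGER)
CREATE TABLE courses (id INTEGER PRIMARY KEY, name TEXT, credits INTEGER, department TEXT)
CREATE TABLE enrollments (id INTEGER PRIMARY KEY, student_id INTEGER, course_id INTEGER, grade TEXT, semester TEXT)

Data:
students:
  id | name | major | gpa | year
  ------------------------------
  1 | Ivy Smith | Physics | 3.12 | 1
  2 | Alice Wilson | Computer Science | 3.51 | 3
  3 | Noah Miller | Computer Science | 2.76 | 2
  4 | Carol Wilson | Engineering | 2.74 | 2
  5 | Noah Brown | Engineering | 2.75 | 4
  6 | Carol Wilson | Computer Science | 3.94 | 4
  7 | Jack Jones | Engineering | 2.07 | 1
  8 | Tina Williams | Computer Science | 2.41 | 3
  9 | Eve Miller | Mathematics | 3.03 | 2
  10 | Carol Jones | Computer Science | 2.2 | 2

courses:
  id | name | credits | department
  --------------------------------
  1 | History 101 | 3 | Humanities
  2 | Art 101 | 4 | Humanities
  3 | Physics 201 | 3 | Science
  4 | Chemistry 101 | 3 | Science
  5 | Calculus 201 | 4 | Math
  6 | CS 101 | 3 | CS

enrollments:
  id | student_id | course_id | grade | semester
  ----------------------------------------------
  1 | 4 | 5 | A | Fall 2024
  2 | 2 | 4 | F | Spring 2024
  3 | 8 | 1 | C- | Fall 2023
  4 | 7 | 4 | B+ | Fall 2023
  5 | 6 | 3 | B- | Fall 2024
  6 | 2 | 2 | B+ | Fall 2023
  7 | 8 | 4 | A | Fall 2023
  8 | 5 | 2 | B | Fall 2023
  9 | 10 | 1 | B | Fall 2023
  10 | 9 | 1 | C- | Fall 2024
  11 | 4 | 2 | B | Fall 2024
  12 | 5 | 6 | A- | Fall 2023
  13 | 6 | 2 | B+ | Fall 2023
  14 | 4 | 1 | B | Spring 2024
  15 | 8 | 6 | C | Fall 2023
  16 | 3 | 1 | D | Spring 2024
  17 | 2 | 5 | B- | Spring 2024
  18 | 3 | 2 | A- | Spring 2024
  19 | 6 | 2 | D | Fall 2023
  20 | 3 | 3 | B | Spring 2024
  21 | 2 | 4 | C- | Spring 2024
SELECT name, gpa FROM students WHERE gpa >= 3.12

Execution result:
name | gpa
Ivy Smith | 3.12
Alice Wilson | 3.51
Carol Wilson | 3.94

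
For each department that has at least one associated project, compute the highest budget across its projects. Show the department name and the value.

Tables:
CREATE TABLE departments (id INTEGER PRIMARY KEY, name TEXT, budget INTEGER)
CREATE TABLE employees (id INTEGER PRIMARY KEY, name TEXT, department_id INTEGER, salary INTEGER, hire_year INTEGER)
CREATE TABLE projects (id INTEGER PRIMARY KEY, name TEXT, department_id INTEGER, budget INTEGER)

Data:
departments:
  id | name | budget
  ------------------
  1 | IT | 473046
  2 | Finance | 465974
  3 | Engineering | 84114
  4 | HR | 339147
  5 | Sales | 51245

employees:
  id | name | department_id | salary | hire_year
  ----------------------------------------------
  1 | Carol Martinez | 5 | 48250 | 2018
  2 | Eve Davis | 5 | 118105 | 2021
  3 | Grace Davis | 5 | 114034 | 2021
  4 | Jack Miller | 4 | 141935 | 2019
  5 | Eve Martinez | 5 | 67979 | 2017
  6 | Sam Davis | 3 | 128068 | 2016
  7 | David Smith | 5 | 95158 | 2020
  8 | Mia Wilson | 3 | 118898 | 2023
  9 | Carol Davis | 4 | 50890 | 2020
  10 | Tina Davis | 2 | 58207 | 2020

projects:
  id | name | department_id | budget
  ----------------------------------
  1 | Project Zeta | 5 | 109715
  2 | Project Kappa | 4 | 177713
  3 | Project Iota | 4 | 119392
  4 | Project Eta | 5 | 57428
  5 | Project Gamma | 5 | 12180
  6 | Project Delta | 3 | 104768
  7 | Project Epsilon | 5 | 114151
SELECT p.name, MAX(c.budget) AS max_budget FROM projects c JOIN departments p ON c.department_id = p.id GROUP BY p.id, p.name

Execution result:
name | max_budget
Engineering | 104768
HR | 177713
Sales | 114151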